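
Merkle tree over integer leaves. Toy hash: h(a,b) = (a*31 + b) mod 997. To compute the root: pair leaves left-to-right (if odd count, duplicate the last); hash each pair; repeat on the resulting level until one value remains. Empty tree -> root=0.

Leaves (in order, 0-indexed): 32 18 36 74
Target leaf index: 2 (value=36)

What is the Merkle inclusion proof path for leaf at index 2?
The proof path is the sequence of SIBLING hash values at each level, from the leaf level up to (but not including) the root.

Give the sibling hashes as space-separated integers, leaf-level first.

L0 (leaves): [32, 18, 36, 74], target index=2
L1: h(32,18)=(32*31+18)%997=13 [pair 0] h(36,74)=(36*31+74)%997=193 [pair 1] -> [13, 193]
  Sibling for proof at L0: 74
L2: h(13,193)=(13*31+193)%997=596 [pair 0] -> [596]
  Sibling for proof at L1: 13
Root: 596
Proof path (sibling hashes from leaf to root): [74, 13]

Answer: 74 13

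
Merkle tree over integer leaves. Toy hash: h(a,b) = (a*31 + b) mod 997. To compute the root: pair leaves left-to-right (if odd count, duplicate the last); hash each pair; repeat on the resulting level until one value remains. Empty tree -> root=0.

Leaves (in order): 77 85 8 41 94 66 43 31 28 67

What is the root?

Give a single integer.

Answer: 639

Derivation:
L0: [77, 85, 8, 41, 94, 66, 43, 31, 28, 67]
L1: h(77,85)=(77*31+85)%997=478 h(8,41)=(8*31+41)%997=289 h(94,66)=(94*31+66)%997=986 h(43,31)=(43*31+31)%997=367 h(28,67)=(28*31+67)%997=935 -> [478, 289, 986, 367, 935]
L2: h(478,289)=(478*31+289)%997=152 h(986,367)=(986*31+367)%997=26 h(935,935)=(935*31+935)%997=10 -> [152, 26, 10]
L3: h(152,26)=(152*31+26)%997=750 h(10,10)=(10*31+10)%997=320 -> [750, 320]
L4: h(750,320)=(750*31+320)%997=639 -> [639]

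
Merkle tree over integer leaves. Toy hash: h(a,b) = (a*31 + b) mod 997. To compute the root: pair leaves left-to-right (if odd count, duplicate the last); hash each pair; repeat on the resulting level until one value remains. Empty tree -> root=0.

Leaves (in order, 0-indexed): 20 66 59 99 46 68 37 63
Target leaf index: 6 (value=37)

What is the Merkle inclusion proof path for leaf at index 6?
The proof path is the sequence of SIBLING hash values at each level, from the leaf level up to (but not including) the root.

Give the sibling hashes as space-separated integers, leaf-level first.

Answer: 63 497 263

Derivation:
L0 (leaves): [20, 66, 59, 99, 46, 68, 37, 63], target index=6
L1: h(20,66)=(20*31+66)%997=686 [pair 0] h(59,99)=(59*31+99)%997=931 [pair 1] h(46,68)=(46*31+68)%997=497 [pair 2] h(37,63)=(37*31+63)%997=213 [pair 3] -> [686, 931, 497, 213]
  Sibling for proof at L0: 63
L2: h(686,931)=(686*31+931)%997=263 [pair 0] h(497,213)=(497*31+213)%997=665 [pair 1] -> [263, 665]
  Sibling for proof at L1: 497
L3: h(263,665)=(263*31+665)%997=842 [pair 0] -> [842]
  Sibling for proof at L2: 263
Root: 842
Proof path (sibling hashes from leaf to root): [63, 497, 263]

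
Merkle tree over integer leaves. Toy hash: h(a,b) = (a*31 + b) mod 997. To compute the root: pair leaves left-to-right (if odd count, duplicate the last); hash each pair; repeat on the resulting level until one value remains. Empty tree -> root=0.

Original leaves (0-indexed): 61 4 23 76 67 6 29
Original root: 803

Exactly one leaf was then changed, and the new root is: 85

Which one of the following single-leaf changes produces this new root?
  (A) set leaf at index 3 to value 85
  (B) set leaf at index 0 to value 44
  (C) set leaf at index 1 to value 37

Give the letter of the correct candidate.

Answer: A

Derivation:
Original leaves: [61, 4, 23, 76, 67, 6, 29]
Target new root: 85
Try each candidate change and compute the resulting root:
Candidate A: set leaf[3] = 85 -> leaves = [61, 4, 23, 85, 67, 6, 29]
  L0: [61, 4, 23, 85, 67, 6, 29]
  L1: h(61,4)=(61*31+4)%997=898 h(23,85)=(23*31+85)%997=798 h(67,6)=(67*31+6)%997=89 h(29,29)=(29*31+29)%997=928 -> [898, 798, 89, 928]
  L2: h(898,798)=(898*31+798)%997=720 h(89,928)=(89*31+928)%997=696 -> [720, 696]
  L3: h(720,696)=(720*31+696)%997=85 -> [85]
  root = 85 == target 85  ** MATCH **
Candidate B: set leaf[0] = 44 -> leaves = [44, 4, 23, 76, 67, 6, 29]
  L0: [44, 4, 23, 76, 67, 6, 29]
  L1: h(44,4)=(44*31+4)%997=371 h(23,76)=(23*31+76)%997=789 h(67,6)=(67*31+6)%997=89 h(29,29)=(29*31+29)%997=928 -> [371, 789, 89, 928]
  L2: h(371,789)=(371*31+789)%997=326 h(89,928)=(89*31+928)%997=696 -> [326, 696]
  L3: h(326,696)=(326*31+696)%997=832 -> [832]
  root = 832 != target 85
Candidate C: set leaf[1] = 37 -> leaves = [61, 37, 23, 76, 67, 6, 29]
  L0: [61, 37, 23, 76, 67, 6, 29]
  L1: h(61,37)=(61*31+37)%997=931 h(23,76)=(23*31+76)%997=789 h(67,6)=(67*31+6)%997=89 h(29,29)=(29*31+29)%997=928 -> [931, 789, 89, 928]
  L2: h(931,789)=(931*31+789)%997=737 h(89,928)=(89*31+928)%997=696 -> [737, 696]
  L3: h(737,696)=(737*31+696)%997=612 -> [612]
  root = 612 != target 85
Candidate A produces the target root.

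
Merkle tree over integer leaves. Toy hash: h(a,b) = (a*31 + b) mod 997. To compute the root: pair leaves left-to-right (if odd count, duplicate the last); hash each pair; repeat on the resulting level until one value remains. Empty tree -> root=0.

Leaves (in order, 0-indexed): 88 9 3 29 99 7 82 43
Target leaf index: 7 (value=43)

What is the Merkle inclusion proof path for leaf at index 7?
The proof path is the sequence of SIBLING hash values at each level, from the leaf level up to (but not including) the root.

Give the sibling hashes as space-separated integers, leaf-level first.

L0 (leaves): [88, 9, 3, 29, 99, 7, 82, 43], target index=7
L1: h(88,9)=(88*31+9)%997=743 [pair 0] h(3,29)=(3*31+29)%997=122 [pair 1] h(99,7)=(99*31+7)%997=85 [pair 2] h(82,43)=(82*31+43)%997=591 [pair 3] -> [743, 122, 85, 591]
  Sibling for proof at L0: 82
L2: h(743,122)=(743*31+122)%997=224 [pair 0] h(85,591)=(85*31+591)%997=235 [pair 1] -> [224, 235]
  Sibling for proof at L1: 85
L3: h(224,235)=(224*31+235)%997=200 [pair 0] -> [200]
  Sibling for proof at L2: 224
Root: 200
Proof path (sibling hashes from leaf to root): [82, 85, 224]

Answer: 82 85 224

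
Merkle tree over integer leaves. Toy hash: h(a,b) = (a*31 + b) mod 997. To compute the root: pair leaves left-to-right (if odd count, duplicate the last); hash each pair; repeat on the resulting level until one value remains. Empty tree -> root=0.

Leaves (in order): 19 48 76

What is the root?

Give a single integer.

L0: [19, 48, 76]
L1: h(19,48)=(19*31+48)%997=637 h(76,76)=(76*31+76)%997=438 -> [637, 438]
L2: h(637,438)=(637*31+438)%997=245 -> [245]

Answer: 245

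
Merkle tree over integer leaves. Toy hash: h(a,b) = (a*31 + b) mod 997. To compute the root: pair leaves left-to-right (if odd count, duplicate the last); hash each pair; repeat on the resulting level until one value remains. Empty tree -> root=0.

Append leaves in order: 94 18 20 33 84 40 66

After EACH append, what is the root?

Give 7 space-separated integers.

Answer: 94 938 805 818 707 296 761

Derivation:
After append 94 (leaves=[94]):
  L0: [94]
  root=94
After append 18 (leaves=[94, 18]):
  L0: [94, 18]
  L1: h(94,18)=(94*31+18)%997=938 -> [938]
  root=938
After append 20 (leaves=[94, 18, 20]):
  L0: [94, 18, 20]
  L1: h(94,18)=(94*31+18)%997=938 h(20,20)=(20*31+20)%997=640 -> [938, 640]
  L2: h(938,640)=(938*31+640)%997=805 -> [805]
  root=805
After append 33 (leaves=[94, 18, 20, 33]):
  L0: [94, 18, 20, 33]
  L1: h(94,18)=(94*31+18)%997=938 h(20,33)=(20*31+33)%997=653 -> [938, 653]
  L2: h(938,653)=(938*31+653)%997=818 -> [818]
  root=818
After append 84 (leaves=[94, 18, 20, 33, 84]):
  L0: [94, 18, 20, 33, 84]
  L1: h(94,18)=(94*31+18)%997=938 h(20,33)=(20*31+33)%997=653 h(84,84)=(84*31+84)%997=694 -> [938, 653, 694]
  L2: h(938,653)=(938*31+653)%997=818 h(694,694)=(694*31+694)%997=274 -> [818, 274]
  L3: h(818,274)=(818*31+274)%997=707 -> [707]
  root=707
After append 40 (leaves=[94, 18, 20, 33, 84, 40]):
  L0: [94, 18, 20, 33, 84, 40]
  L1: h(94,18)=(94*31+18)%997=938 h(20,33)=(20*31+33)%997=653 h(84,40)=(84*31+40)%997=650 -> [938, 653, 650]
  L2: h(938,653)=(938*31+653)%997=818 h(650,650)=(650*31+650)%997=860 -> [818, 860]
  L3: h(818,860)=(818*31+860)%997=296 -> [296]
  root=296
After append 66 (leaves=[94, 18, 20, 33, 84, 40, 66]):
  L0: [94, 18, 20, 33, 84, 40, 66]
  L1: h(94,18)=(94*31+18)%997=938 h(20,33)=(20*31+33)%997=653 h(84,40)=(84*31+40)%997=650 h(66,66)=(66*31+66)%997=118 -> [938, 653, 650, 118]
  L2: h(938,653)=(938*31+653)%997=818 h(650,118)=(650*31+118)%997=328 -> [818, 328]
  L3: h(818,328)=(818*31+328)%997=761 -> [761]
  root=761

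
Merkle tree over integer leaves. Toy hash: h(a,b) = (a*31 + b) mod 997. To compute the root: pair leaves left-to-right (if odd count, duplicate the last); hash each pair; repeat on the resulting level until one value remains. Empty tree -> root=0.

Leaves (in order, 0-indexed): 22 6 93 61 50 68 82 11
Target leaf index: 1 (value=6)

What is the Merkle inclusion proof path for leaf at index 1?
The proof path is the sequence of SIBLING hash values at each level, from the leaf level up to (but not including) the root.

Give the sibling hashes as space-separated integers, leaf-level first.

Answer: 22 950 867

Derivation:
L0 (leaves): [22, 6, 93, 61, 50, 68, 82, 11], target index=1
L1: h(22,6)=(22*31+6)%997=688 [pair 0] h(93,61)=(93*31+61)%997=950 [pair 1] h(50,68)=(50*31+68)%997=621 [pair 2] h(82,11)=(82*31+11)%997=559 [pair 3] -> [688, 950, 621, 559]
  Sibling for proof at L0: 22
L2: h(688,950)=(688*31+950)%997=344 [pair 0] h(621,559)=(621*31+559)%997=867 [pair 1] -> [344, 867]
  Sibling for proof at L1: 950
L3: h(344,867)=(344*31+867)%997=564 [pair 0] -> [564]
  Sibling for proof at L2: 867
Root: 564
Proof path (sibling hashes from leaf to root): [22, 950, 867]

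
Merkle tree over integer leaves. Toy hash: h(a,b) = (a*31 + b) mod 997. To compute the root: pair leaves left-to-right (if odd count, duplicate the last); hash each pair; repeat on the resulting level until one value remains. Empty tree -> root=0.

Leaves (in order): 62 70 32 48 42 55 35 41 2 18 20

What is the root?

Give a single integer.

Answer: 836

Derivation:
L0: [62, 70, 32, 48, 42, 55, 35, 41, 2, 18, 20]
L1: h(62,70)=(62*31+70)%997=995 h(32,48)=(32*31+48)%997=43 h(42,55)=(42*31+55)%997=360 h(35,41)=(35*31+41)%997=129 h(2,18)=(2*31+18)%997=80 h(20,20)=(20*31+20)%997=640 -> [995, 43, 360, 129, 80, 640]
L2: h(995,43)=(995*31+43)%997=978 h(360,129)=(360*31+129)%997=322 h(80,640)=(80*31+640)%997=129 -> [978, 322, 129]
L3: h(978,322)=(978*31+322)%997=730 h(129,129)=(129*31+129)%997=140 -> [730, 140]
L4: h(730,140)=(730*31+140)%997=836 -> [836]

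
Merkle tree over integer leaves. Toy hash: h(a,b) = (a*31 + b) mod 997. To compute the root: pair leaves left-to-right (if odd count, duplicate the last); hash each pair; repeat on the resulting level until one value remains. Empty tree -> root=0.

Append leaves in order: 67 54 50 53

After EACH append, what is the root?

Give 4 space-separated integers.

Answer: 67 137 862 865

Derivation:
After append 67 (leaves=[67]):
  L0: [67]
  root=67
After append 54 (leaves=[67, 54]):
  L0: [67, 54]
  L1: h(67,54)=(67*31+54)%997=137 -> [137]
  root=137
After append 50 (leaves=[67, 54, 50]):
  L0: [67, 54, 50]
  L1: h(67,54)=(67*31+54)%997=137 h(50,50)=(50*31+50)%997=603 -> [137, 603]
  L2: h(137,603)=(137*31+603)%997=862 -> [862]
  root=862
After append 53 (leaves=[67, 54, 50, 53]):
  L0: [67, 54, 50, 53]
  L1: h(67,54)=(67*31+54)%997=137 h(50,53)=(50*31+53)%997=606 -> [137, 606]
  L2: h(137,606)=(137*31+606)%997=865 -> [865]
  root=865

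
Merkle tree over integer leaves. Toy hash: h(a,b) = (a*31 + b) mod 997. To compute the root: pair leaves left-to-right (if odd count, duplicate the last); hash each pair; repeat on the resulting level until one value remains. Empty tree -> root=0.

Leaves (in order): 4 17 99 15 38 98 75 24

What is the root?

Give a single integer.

L0: [4, 17, 99, 15, 38, 98, 75, 24]
L1: h(4,17)=(4*31+17)%997=141 h(99,15)=(99*31+15)%997=93 h(38,98)=(38*31+98)%997=279 h(75,24)=(75*31+24)%997=355 -> [141, 93, 279, 355]
L2: h(141,93)=(141*31+93)%997=476 h(279,355)=(279*31+355)%997=31 -> [476, 31]
L3: h(476,31)=(476*31+31)%997=829 -> [829]

Answer: 829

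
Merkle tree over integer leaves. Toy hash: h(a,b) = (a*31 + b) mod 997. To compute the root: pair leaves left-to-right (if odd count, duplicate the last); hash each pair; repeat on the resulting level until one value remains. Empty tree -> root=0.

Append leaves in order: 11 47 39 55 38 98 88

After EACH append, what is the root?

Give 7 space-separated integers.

Answer: 11 388 315 331 320 246 789

Derivation:
After append 11 (leaves=[11]):
  L0: [11]
  root=11
After append 47 (leaves=[11, 47]):
  L0: [11, 47]
  L1: h(11,47)=(11*31+47)%997=388 -> [388]
  root=388
After append 39 (leaves=[11, 47, 39]):
  L0: [11, 47, 39]
  L1: h(11,47)=(11*31+47)%997=388 h(39,39)=(39*31+39)%997=251 -> [388, 251]
  L2: h(388,251)=(388*31+251)%997=315 -> [315]
  root=315
After append 55 (leaves=[11, 47, 39, 55]):
  L0: [11, 47, 39, 55]
  L1: h(11,47)=(11*31+47)%997=388 h(39,55)=(39*31+55)%997=267 -> [388, 267]
  L2: h(388,267)=(388*31+267)%997=331 -> [331]
  root=331
After append 38 (leaves=[11, 47, 39, 55, 38]):
  L0: [11, 47, 39, 55, 38]
  L1: h(11,47)=(11*31+47)%997=388 h(39,55)=(39*31+55)%997=267 h(38,38)=(38*31+38)%997=219 -> [388, 267, 219]
  L2: h(388,267)=(388*31+267)%997=331 h(219,219)=(219*31+219)%997=29 -> [331, 29]
  L3: h(331,29)=(331*31+29)%997=320 -> [320]
  root=320
After append 98 (leaves=[11, 47, 39, 55, 38, 98]):
  L0: [11, 47, 39, 55, 38, 98]
  L1: h(11,47)=(11*31+47)%997=388 h(39,55)=(39*31+55)%997=267 h(38,98)=(38*31+98)%997=279 -> [388, 267, 279]
  L2: h(388,267)=(388*31+267)%997=331 h(279,279)=(279*31+279)%997=952 -> [331, 952]
  L3: h(331,952)=(331*31+952)%997=246 -> [246]
  root=246
After append 88 (leaves=[11, 47, 39, 55, 38, 98, 88]):
  L0: [11, 47, 39, 55, 38, 98, 88]
  L1: h(11,47)=(11*31+47)%997=388 h(39,55)=(39*31+55)%997=267 h(38,98)=(38*31+98)%997=279 h(88,88)=(88*31+88)%997=822 -> [388, 267, 279, 822]
  L2: h(388,267)=(388*31+267)%997=331 h(279,822)=(279*31+822)%997=498 -> [331, 498]
  L3: h(331,498)=(331*31+498)%997=789 -> [789]
  root=789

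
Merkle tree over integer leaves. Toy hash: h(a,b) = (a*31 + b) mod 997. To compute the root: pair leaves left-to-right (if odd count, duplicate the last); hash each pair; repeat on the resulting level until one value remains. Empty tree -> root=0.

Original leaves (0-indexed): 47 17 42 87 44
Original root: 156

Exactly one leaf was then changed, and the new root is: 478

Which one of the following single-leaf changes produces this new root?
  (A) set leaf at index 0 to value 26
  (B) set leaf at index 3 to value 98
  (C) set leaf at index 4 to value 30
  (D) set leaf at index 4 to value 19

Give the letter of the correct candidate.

Answer: D

Derivation:
Original leaves: [47, 17, 42, 87, 44]
Target new root: 478
Try each candidate change and compute the resulting root:
Candidate A: set leaf[0] = 26 -> leaves = [26, 17, 42, 87, 44]
  L0: [26, 17, 42, 87, 44]
  L1: h(26,17)=(26*31+17)%997=823 h(42,87)=(42*31+87)%997=392 h(44,44)=(44*31+44)%997=411 -> [823, 392, 411]
  L2: h(823,392)=(823*31+392)%997=980 h(411,411)=(411*31+411)%997=191 -> [980, 191]
  L3: h(980,191)=(980*31+191)%997=661 -> [661]
  root = 661 != target 478
Candidate B: set leaf[3] = 98 -> leaves = [47, 17, 42, 98, 44]
  L0: [47, 17, 42, 98, 44]
  L1: h(47,17)=(47*31+17)%997=477 h(42,98)=(42*31+98)%997=403 h(44,44)=(44*31+44)%997=411 -> [477, 403, 411]
  L2: h(477,403)=(477*31+403)%997=235 h(411,411)=(411*31+411)%997=191 -> [235, 191]
  L3: h(235,191)=(235*31+191)%997=497 -> [497]
  root = 497 != target 478
Candidate C: set leaf[4] = 30 -> leaves = [47, 17, 42, 87, 30]
  L0: [47, 17, 42, 87, 30]
  L1: h(47,17)=(47*31+17)%997=477 h(42,87)=(42*31+87)%997=392 h(30,30)=(30*31+30)%997=960 -> [477, 392, 960]
  L2: h(477,392)=(477*31+392)%997=224 h(960,960)=(960*31+960)%997=810 -> [224, 810]
  L3: h(224,810)=(224*31+810)%997=775 -> [775]
  root = 775 != target 478
Candidate D: set leaf[4] = 19 -> leaves = [47, 17, 42, 87, 19]
  L0: [47, 17, 42, 87, 19]
  L1: h(47,17)=(47*31+17)%997=477 h(42,87)=(42*31+87)%997=392 h(19,19)=(19*31+19)%997=608 -> [477, 392, 608]
  L2: h(477,392)=(477*31+392)%997=224 h(608,608)=(608*31+608)%997=513 -> [224, 513]
  L3: h(224,513)=(224*31+513)%997=478 -> [478]
  root = 478 == target 478  ** MATCH **
Candidate D produces the target root.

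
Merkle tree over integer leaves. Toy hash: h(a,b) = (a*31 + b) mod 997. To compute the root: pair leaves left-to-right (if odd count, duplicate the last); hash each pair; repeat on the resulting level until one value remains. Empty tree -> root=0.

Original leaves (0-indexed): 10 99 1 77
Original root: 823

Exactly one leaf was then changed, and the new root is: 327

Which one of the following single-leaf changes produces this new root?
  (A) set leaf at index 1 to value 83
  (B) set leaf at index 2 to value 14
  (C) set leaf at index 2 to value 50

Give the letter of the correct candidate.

Answer: A

Derivation:
Original leaves: [10, 99, 1, 77]
Target new root: 327
Try each candidate change and compute the resulting root:
Candidate A: set leaf[1] = 83 -> leaves = [10, 83, 1, 77]
  L0: [10, 83, 1, 77]
  L1: h(10,83)=(10*31+83)%997=393 h(1,77)=(1*31+77)%997=108 -> [393, 108]
  L2: h(393,108)=(393*31+108)%997=327 -> [327]
  root = 327 == target 327  ** MATCH **
Candidate B: set leaf[2] = 14 -> leaves = [10, 99, 14, 77]
  L0: [10, 99, 14, 77]
  L1: h(10,99)=(10*31+99)%997=409 h(14,77)=(14*31+77)%997=511 -> [409, 511]
  L2: h(409,511)=(409*31+511)%997=229 -> [229]
  root = 229 != target 327
Candidate C: set leaf[2] = 50 -> leaves = [10, 99, 50, 77]
  L0: [10, 99, 50, 77]
  L1: h(10,99)=(10*31+99)%997=409 h(50,77)=(50*31+77)%997=630 -> [409, 630]
  L2: h(409,630)=(409*31+630)%997=348 -> [348]
  root = 348 != target 327
Candidate A produces the target root.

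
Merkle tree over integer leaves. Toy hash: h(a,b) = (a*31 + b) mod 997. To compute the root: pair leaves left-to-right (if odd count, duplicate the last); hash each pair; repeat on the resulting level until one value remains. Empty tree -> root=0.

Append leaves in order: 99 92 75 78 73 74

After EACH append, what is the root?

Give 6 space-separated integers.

Answer: 99 170 691 694 554 586

Derivation:
After append 99 (leaves=[99]):
  L0: [99]
  root=99
After append 92 (leaves=[99, 92]):
  L0: [99, 92]
  L1: h(99,92)=(99*31+92)%997=170 -> [170]
  root=170
After append 75 (leaves=[99, 92, 75]):
  L0: [99, 92, 75]
  L1: h(99,92)=(99*31+92)%997=170 h(75,75)=(75*31+75)%997=406 -> [170, 406]
  L2: h(170,406)=(170*31+406)%997=691 -> [691]
  root=691
After append 78 (leaves=[99, 92, 75, 78]):
  L0: [99, 92, 75, 78]
  L1: h(99,92)=(99*31+92)%997=170 h(75,78)=(75*31+78)%997=409 -> [170, 409]
  L2: h(170,409)=(170*31+409)%997=694 -> [694]
  root=694
After append 73 (leaves=[99, 92, 75, 78, 73]):
  L0: [99, 92, 75, 78, 73]
  L1: h(99,92)=(99*31+92)%997=170 h(75,78)=(75*31+78)%997=409 h(73,73)=(73*31+73)%997=342 -> [170, 409, 342]
  L2: h(170,409)=(170*31+409)%997=694 h(342,342)=(342*31+342)%997=974 -> [694, 974]
  L3: h(694,974)=(694*31+974)%997=554 -> [554]
  root=554
After append 74 (leaves=[99, 92, 75, 78, 73, 74]):
  L0: [99, 92, 75, 78, 73, 74]
  L1: h(99,92)=(99*31+92)%997=170 h(75,78)=(75*31+78)%997=409 h(73,74)=(73*31+74)%997=343 -> [170, 409, 343]
  L2: h(170,409)=(170*31+409)%997=694 h(343,343)=(343*31+343)%997=9 -> [694, 9]
  L3: h(694,9)=(694*31+9)%997=586 -> [586]
  root=586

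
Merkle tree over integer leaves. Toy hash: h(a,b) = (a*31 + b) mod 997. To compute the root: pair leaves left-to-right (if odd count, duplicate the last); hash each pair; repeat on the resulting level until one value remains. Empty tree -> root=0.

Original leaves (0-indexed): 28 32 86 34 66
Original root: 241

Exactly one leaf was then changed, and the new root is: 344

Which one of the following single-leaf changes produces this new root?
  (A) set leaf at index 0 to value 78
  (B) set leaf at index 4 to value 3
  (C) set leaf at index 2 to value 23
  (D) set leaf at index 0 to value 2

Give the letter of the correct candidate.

Original leaves: [28, 32, 86, 34, 66]
Target new root: 344
Try each candidate change and compute the resulting root:
Candidate A: set leaf[0] = 78 -> leaves = [78, 32, 86, 34, 66]
  L0: [78, 32, 86, 34, 66]
  L1: h(78,32)=(78*31+32)%997=456 h(86,34)=(86*31+34)%997=706 h(66,66)=(66*31+66)%997=118 -> [456, 706, 118]
  L2: h(456,706)=(456*31+706)%997=884 h(118,118)=(118*31+118)%997=785 -> [884, 785]
  L3: h(884,785)=(884*31+785)%997=273 -> [273]
  root = 273 != target 344
Candidate B: set leaf[4] = 3 -> leaves = [28, 32, 86, 34, 3]
  L0: [28, 32, 86, 34, 3]
  L1: h(28,32)=(28*31+32)%997=900 h(86,34)=(86*31+34)%997=706 h(3,3)=(3*31+3)%997=96 -> [900, 706, 96]
  L2: h(900,706)=(900*31+706)%997=690 h(96,96)=(96*31+96)%997=81 -> [690, 81]
  L3: h(690,81)=(690*31+81)%997=534 -> [534]
  root = 534 != target 344
Candidate C: set leaf[2] = 23 -> leaves = [28, 32, 23, 34, 66]
  L0: [28, 32, 23, 34, 66]
  L1: h(28,32)=(28*31+32)%997=900 h(23,34)=(23*31+34)%997=747 h(66,66)=(66*31+66)%997=118 -> [900, 747, 118]
  L2: h(900,747)=(900*31+747)%997=731 h(118,118)=(118*31+118)%997=785 -> [731, 785]
  L3: h(731,785)=(731*31+785)%997=515 -> [515]
  root = 515 != target 344
Candidate D: set leaf[0] = 2 -> leaves = [2, 32, 86, 34, 66]
  L0: [2, 32, 86, 34, 66]
  L1: h(2,32)=(2*31+32)%997=94 h(86,34)=(86*31+34)%997=706 h(66,66)=(66*31+66)%997=118 -> [94, 706, 118]
  L2: h(94,706)=(94*31+706)%997=629 h(118,118)=(118*31+118)%997=785 -> [629, 785]
  L3: h(629,785)=(629*31+785)%997=344 -> [344]
  root = 344 == target 344  ** MATCH **
Candidate D produces the target root.

Answer: D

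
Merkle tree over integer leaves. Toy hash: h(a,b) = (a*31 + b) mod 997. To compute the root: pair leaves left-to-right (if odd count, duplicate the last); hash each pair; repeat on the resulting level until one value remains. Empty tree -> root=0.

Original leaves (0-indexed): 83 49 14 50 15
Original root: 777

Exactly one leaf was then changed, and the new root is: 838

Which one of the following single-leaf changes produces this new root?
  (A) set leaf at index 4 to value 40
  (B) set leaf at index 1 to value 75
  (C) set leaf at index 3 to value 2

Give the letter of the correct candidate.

Answer: B

Derivation:
Original leaves: [83, 49, 14, 50, 15]
Target new root: 838
Try each candidate change and compute the resulting root:
Candidate A: set leaf[4] = 40 -> leaves = [83, 49, 14, 50, 40]
  L0: [83, 49, 14, 50, 40]
  L1: h(83,49)=(83*31+49)%997=628 h(14,50)=(14*31+50)%997=484 h(40,40)=(40*31+40)%997=283 -> [628, 484, 283]
  L2: h(628,484)=(628*31+484)%997=12 h(283,283)=(283*31+283)%997=83 -> [12, 83]
  L3: h(12,83)=(12*31+83)%997=455 -> [455]
  root = 455 != target 838
Candidate B: set leaf[1] = 75 -> leaves = [83, 75, 14, 50, 15]
  L0: [83, 75, 14, 50, 15]
  L1: h(83,75)=(83*31+75)%997=654 h(14,50)=(14*31+50)%997=484 h(15,15)=(15*31+15)%997=480 -> [654, 484, 480]
  L2: h(654,484)=(654*31+484)%997=818 h(480,480)=(480*31+480)%997=405 -> [818, 405]
  L3: h(818,405)=(818*31+405)%997=838 -> [838]
  root = 838 == target 838  ** MATCH **
Candidate C: set leaf[3] = 2 -> leaves = [83, 49, 14, 2, 15]
  L0: [83, 49, 14, 2, 15]
  L1: h(83,49)=(83*31+49)%997=628 h(14,2)=(14*31+2)%997=436 h(15,15)=(15*31+15)%997=480 -> [628, 436, 480]
  L2: h(628,436)=(628*31+436)%997=961 h(480,480)=(480*31+480)%997=405 -> [961, 405]
  L3: h(961,405)=(961*31+405)%997=286 -> [286]
  root = 286 != target 838
Candidate B produces the target root.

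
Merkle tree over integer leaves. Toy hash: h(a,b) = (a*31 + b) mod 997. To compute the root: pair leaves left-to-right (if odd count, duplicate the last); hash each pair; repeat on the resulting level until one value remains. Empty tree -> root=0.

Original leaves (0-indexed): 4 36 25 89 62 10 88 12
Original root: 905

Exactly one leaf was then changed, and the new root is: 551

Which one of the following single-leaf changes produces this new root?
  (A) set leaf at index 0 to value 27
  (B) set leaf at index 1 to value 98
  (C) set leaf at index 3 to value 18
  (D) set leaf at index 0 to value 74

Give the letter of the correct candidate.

Original leaves: [4, 36, 25, 89, 62, 10, 88, 12]
Target new root: 551
Try each candidate change and compute the resulting root:
Candidate A: set leaf[0] = 27 -> leaves = [27, 36, 25, 89, 62, 10, 88, 12]
  L0: [27, 36, 25, 89, 62, 10, 88, 12]
  L1: h(27,36)=(27*31+36)%997=873 h(25,89)=(25*31+89)%997=864 h(62,10)=(62*31+10)%997=935 h(88,12)=(88*31+12)%997=746 -> [873, 864, 935, 746]
  L2: h(873,864)=(873*31+864)%997=11 h(935,746)=(935*31+746)%997=818 -> [11, 818]
  L3: h(11,818)=(11*31+818)%997=162 -> [162]
  root = 162 != target 551
Candidate B: set leaf[1] = 98 -> leaves = [4, 98, 25, 89, 62, 10, 88, 12]
  L0: [4, 98, 25, 89, 62, 10, 88, 12]
  L1: h(4,98)=(4*31+98)%997=222 h(25,89)=(25*31+89)%997=864 h(62,10)=(62*31+10)%997=935 h(88,12)=(88*31+12)%997=746 -> [222, 864, 935, 746]
  L2: h(222,864)=(222*31+864)%997=767 h(935,746)=(935*31+746)%997=818 -> [767, 818]
  L3: h(767,818)=(767*31+818)%997=667 -> [667]
  root = 667 != target 551
Candidate C: set leaf[3] = 18 -> leaves = [4, 36, 25, 18, 62, 10, 88, 12]
  L0: [4, 36, 25, 18, 62, 10, 88, 12]
  L1: h(4,36)=(4*31+36)%997=160 h(25,18)=(25*31+18)%997=793 h(62,10)=(62*31+10)%997=935 h(88,12)=(88*31+12)%997=746 -> [160, 793, 935, 746]
  L2: h(160,793)=(160*31+793)%997=768 h(935,746)=(935*31+746)%997=818 -> [768, 818]
  L3: h(768,818)=(768*31+818)%997=698 -> [698]
  root = 698 != target 551
Candidate D: set leaf[0] = 74 -> leaves = [74, 36, 25, 89, 62, 10, 88, 12]
  L0: [74, 36, 25, 89, 62, 10, 88, 12]
  L1: h(74,36)=(74*31+36)%997=336 h(25,89)=(25*31+89)%997=864 h(62,10)=(62*31+10)%997=935 h(88,12)=(88*31+12)%997=746 -> [336, 864, 935, 746]
  L2: h(336,864)=(336*31+864)%997=313 h(935,746)=(935*31+746)%997=818 -> [313, 818]
  L3: h(313,818)=(313*31+818)%997=551 -> [551]
  root = 551 == target 551  ** MATCH **
Candidate D produces the target root.

Answer: D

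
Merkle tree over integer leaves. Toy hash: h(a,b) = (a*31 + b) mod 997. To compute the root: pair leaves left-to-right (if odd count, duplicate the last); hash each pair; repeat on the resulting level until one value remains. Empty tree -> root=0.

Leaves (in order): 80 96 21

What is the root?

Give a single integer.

Answer: 768

Derivation:
L0: [80, 96, 21]
L1: h(80,96)=(80*31+96)%997=582 h(21,21)=(21*31+21)%997=672 -> [582, 672]
L2: h(582,672)=(582*31+672)%997=768 -> [768]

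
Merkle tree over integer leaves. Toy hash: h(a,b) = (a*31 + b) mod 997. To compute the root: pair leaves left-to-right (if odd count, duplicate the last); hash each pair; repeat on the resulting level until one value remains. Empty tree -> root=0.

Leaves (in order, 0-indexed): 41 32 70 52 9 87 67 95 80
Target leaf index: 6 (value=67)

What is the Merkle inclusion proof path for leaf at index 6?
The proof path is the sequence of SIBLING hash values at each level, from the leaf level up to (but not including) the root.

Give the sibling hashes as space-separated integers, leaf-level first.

L0 (leaves): [41, 32, 70, 52, 9, 87, 67, 95, 80], target index=6
L1: h(41,32)=(41*31+32)%997=306 [pair 0] h(70,52)=(70*31+52)%997=228 [pair 1] h(9,87)=(9*31+87)%997=366 [pair 2] h(67,95)=(67*31+95)%997=178 [pair 3] h(80,80)=(80*31+80)%997=566 [pair 4] -> [306, 228, 366, 178, 566]
  Sibling for proof at L0: 95
L2: h(306,228)=(306*31+228)%997=741 [pair 0] h(366,178)=(366*31+178)%997=557 [pair 1] h(566,566)=(566*31+566)%997=166 [pair 2] -> [741, 557, 166]
  Sibling for proof at L1: 366
L3: h(741,557)=(741*31+557)%997=597 [pair 0] h(166,166)=(166*31+166)%997=327 [pair 1] -> [597, 327]
  Sibling for proof at L2: 741
L4: h(597,327)=(597*31+327)%997=888 [pair 0] -> [888]
  Sibling for proof at L3: 327
Root: 888
Proof path (sibling hashes from leaf to root): [95, 366, 741, 327]

Answer: 95 366 741 327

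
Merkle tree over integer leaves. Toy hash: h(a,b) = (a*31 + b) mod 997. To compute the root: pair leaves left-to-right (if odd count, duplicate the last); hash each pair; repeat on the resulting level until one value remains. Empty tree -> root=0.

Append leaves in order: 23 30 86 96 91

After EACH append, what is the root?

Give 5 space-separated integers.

Answer: 23 743 860 870 514

Derivation:
After append 23 (leaves=[23]):
  L0: [23]
  root=23
After append 30 (leaves=[23, 30]):
  L0: [23, 30]
  L1: h(23,30)=(23*31+30)%997=743 -> [743]
  root=743
After append 86 (leaves=[23, 30, 86]):
  L0: [23, 30, 86]
  L1: h(23,30)=(23*31+30)%997=743 h(86,86)=(86*31+86)%997=758 -> [743, 758]
  L2: h(743,758)=(743*31+758)%997=860 -> [860]
  root=860
After append 96 (leaves=[23, 30, 86, 96]):
  L0: [23, 30, 86, 96]
  L1: h(23,30)=(23*31+30)%997=743 h(86,96)=(86*31+96)%997=768 -> [743, 768]
  L2: h(743,768)=(743*31+768)%997=870 -> [870]
  root=870
After append 91 (leaves=[23, 30, 86, 96, 91]):
  L0: [23, 30, 86, 96, 91]
  L1: h(23,30)=(23*31+30)%997=743 h(86,96)=(86*31+96)%997=768 h(91,91)=(91*31+91)%997=918 -> [743, 768, 918]
  L2: h(743,768)=(743*31+768)%997=870 h(918,918)=(918*31+918)%997=463 -> [870, 463]
  L3: h(870,463)=(870*31+463)%997=514 -> [514]
  root=514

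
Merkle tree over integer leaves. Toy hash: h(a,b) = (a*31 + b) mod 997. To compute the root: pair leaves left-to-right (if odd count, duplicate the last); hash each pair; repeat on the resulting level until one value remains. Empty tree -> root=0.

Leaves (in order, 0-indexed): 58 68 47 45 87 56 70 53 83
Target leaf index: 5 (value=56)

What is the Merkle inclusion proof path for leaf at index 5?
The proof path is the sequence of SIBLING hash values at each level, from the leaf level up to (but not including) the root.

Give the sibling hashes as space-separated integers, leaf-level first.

L0 (leaves): [58, 68, 47, 45, 87, 56, 70, 53, 83], target index=5
L1: h(58,68)=(58*31+68)%997=869 [pair 0] h(47,45)=(47*31+45)%997=505 [pair 1] h(87,56)=(87*31+56)%997=759 [pair 2] h(70,53)=(70*31+53)%997=229 [pair 3] h(83,83)=(83*31+83)%997=662 [pair 4] -> [869, 505, 759, 229, 662]
  Sibling for proof at L0: 87
L2: h(869,505)=(869*31+505)%997=525 [pair 0] h(759,229)=(759*31+229)%997=827 [pair 1] h(662,662)=(662*31+662)%997=247 [pair 2] -> [525, 827, 247]
  Sibling for proof at L1: 229
L3: h(525,827)=(525*31+827)%997=153 [pair 0] h(247,247)=(247*31+247)%997=925 [pair 1] -> [153, 925]
  Sibling for proof at L2: 525
L4: h(153,925)=(153*31+925)%997=683 [pair 0] -> [683]
  Sibling for proof at L3: 925
Root: 683
Proof path (sibling hashes from leaf to root): [87, 229, 525, 925]

Answer: 87 229 525 925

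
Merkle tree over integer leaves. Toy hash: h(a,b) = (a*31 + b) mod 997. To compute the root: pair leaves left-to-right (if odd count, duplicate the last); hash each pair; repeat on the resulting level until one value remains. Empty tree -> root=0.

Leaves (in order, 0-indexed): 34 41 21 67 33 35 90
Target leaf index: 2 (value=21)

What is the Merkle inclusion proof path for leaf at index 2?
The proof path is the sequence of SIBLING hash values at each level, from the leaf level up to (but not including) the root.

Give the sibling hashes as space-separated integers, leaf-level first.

Answer: 67 98 783

Derivation:
L0 (leaves): [34, 41, 21, 67, 33, 35, 90], target index=2
L1: h(34,41)=(34*31+41)%997=98 [pair 0] h(21,67)=(21*31+67)%997=718 [pair 1] h(33,35)=(33*31+35)%997=61 [pair 2] h(90,90)=(90*31+90)%997=886 [pair 3] -> [98, 718, 61, 886]
  Sibling for proof at L0: 67
L2: h(98,718)=(98*31+718)%997=765 [pair 0] h(61,886)=(61*31+886)%997=783 [pair 1] -> [765, 783]
  Sibling for proof at L1: 98
L3: h(765,783)=(765*31+783)%997=570 [pair 0] -> [570]
  Sibling for proof at L2: 783
Root: 570
Proof path (sibling hashes from leaf to root): [67, 98, 783]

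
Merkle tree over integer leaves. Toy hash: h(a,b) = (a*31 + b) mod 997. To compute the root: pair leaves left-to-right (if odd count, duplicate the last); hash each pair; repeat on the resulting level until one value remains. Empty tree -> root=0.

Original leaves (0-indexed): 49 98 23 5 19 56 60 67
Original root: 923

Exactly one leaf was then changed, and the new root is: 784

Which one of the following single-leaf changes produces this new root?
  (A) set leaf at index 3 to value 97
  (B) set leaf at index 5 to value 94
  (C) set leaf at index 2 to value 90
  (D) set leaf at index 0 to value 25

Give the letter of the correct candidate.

Answer: A

Derivation:
Original leaves: [49, 98, 23, 5, 19, 56, 60, 67]
Target new root: 784
Try each candidate change and compute the resulting root:
Candidate A: set leaf[3] = 97 -> leaves = [49, 98, 23, 97, 19, 56, 60, 67]
  L0: [49, 98, 23, 97, 19, 56, 60, 67]
  L1: h(49,98)=(49*31+98)%997=620 h(23,97)=(23*31+97)%997=810 h(19,56)=(19*31+56)%997=645 h(60,67)=(60*31+67)%997=930 -> [620, 810, 645, 930]
  L2: h(620,810)=(620*31+810)%997=90 h(645,930)=(645*31+930)%997=985 -> [90, 985]
  L3: h(90,985)=(90*31+985)%997=784 -> [784]
  root = 784 == target 784  ** MATCH **
Candidate B: set leaf[5] = 94 -> leaves = [49, 98, 23, 5, 19, 94, 60, 67]
  L0: [49, 98, 23, 5, 19, 94, 60, 67]
  L1: h(49,98)=(49*31+98)%997=620 h(23,5)=(23*31+5)%997=718 h(19,94)=(19*31+94)%997=683 h(60,67)=(60*31+67)%997=930 -> [620, 718, 683, 930]
  L2: h(620,718)=(620*31+718)%997=995 h(683,930)=(683*31+930)%997=169 -> [995, 169]
  L3: h(995,169)=(995*31+169)%997=107 -> [107]
  root = 107 != target 784
Candidate C: set leaf[2] = 90 -> leaves = [49, 98, 90, 5, 19, 56, 60, 67]
  L0: [49, 98, 90, 5, 19, 56, 60, 67]
  L1: h(49,98)=(49*31+98)%997=620 h(90,5)=(90*31+5)%997=801 h(19,56)=(19*31+56)%997=645 h(60,67)=(60*31+67)%997=930 -> [620, 801, 645, 930]
  L2: h(620,801)=(620*31+801)%997=81 h(645,930)=(645*31+930)%997=985 -> [81, 985]
  L3: h(81,985)=(81*31+985)%997=505 -> [505]
  root = 505 != target 784
Candidate D: set leaf[0] = 25 -> leaves = [25, 98, 23, 5, 19, 56, 60, 67]
  L0: [25, 98, 23, 5, 19, 56, 60, 67]
  L1: h(25,98)=(25*31+98)%997=873 h(23,5)=(23*31+5)%997=718 h(19,56)=(19*31+56)%997=645 h(60,67)=(60*31+67)%997=930 -> [873, 718, 645, 930]
  L2: h(873,718)=(873*31+718)%997=862 h(645,930)=(645*31+930)%997=985 -> [862, 985]
  L3: h(862,985)=(862*31+985)%997=788 -> [788]
  root = 788 != target 784
Candidate A produces the target root.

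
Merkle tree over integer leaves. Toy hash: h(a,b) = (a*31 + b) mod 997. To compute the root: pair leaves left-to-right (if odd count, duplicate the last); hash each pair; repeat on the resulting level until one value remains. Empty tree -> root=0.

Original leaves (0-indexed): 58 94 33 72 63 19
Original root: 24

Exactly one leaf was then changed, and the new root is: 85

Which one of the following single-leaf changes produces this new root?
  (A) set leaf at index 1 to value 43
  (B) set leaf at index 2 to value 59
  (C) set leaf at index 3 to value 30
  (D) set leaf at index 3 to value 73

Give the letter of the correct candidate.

Original leaves: [58, 94, 33, 72, 63, 19]
Target new root: 85
Try each candidate change and compute the resulting root:
Candidate A: set leaf[1] = 43 -> leaves = [58, 43, 33, 72, 63, 19]
  L0: [58, 43, 33, 72, 63, 19]
  L1: h(58,43)=(58*31+43)%997=844 h(33,72)=(33*31+72)%997=98 h(63,19)=(63*31+19)%997=975 -> [844, 98, 975]
  L2: h(844,98)=(844*31+98)%997=340 h(975,975)=(975*31+975)%997=293 -> [340, 293]
  L3: h(340,293)=(340*31+293)%997=863 -> [863]
  root = 863 != target 85
Candidate B: set leaf[2] = 59 -> leaves = [58, 94, 59, 72, 63, 19]
  L0: [58, 94, 59, 72, 63, 19]
  L1: h(58,94)=(58*31+94)%997=895 h(59,72)=(59*31+72)%997=904 h(63,19)=(63*31+19)%997=975 -> [895, 904, 975]
  L2: h(895,904)=(895*31+904)%997=733 h(975,975)=(975*31+975)%997=293 -> [733, 293]
  L3: h(733,293)=(733*31+293)%997=85 -> [85]
  root = 85 == target 85  ** MATCH **
Candidate C: set leaf[3] = 30 -> leaves = [58, 94, 33, 30, 63, 19]
  L0: [58, 94, 33, 30, 63, 19]
  L1: h(58,94)=(58*31+94)%997=895 h(33,30)=(33*31+30)%997=56 h(63,19)=(63*31+19)%997=975 -> [895, 56, 975]
  L2: h(895,56)=(895*31+56)%997=882 h(975,975)=(975*31+975)%997=293 -> [882, 293]
  L3: h(882,293)=(882*31+293)%997=716 -> [716]
  root = 716 != target 85
Candidate D: set leaf[3] = 73 -> leaves = [58, 94, 33, 73, 63, 19]
  L0: [58, 94, 33, 73, 63, 19]
  L1: h(58,94)=(58*31+94)%997=895 h(33,73)=(33*31+73)%997=99 h(63,19)=(63*31+19)%997=975 -> [895, 99, 975]
  L2: h(895,99)=(895*31+99)%997=925 h(975,975)=(975*31+975)%997=293 -> [925, 293]
  L3: h(925,293)=(925*31+293)%997=55 -> [55]
  root = 55 != target 85
Candidate B produces the target root.

Answer: B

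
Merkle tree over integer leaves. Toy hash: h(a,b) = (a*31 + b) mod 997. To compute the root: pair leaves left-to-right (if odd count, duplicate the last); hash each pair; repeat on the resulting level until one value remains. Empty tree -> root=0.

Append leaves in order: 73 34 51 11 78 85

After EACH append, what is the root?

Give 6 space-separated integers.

Answer: 73 303 58 18 670 894

Derivation:
After append 73 (leaves=[73]):
  L0: [73]
  root=73
After append 34 (leaves=[73, 34]):
  L0: [73, 34]
  L1: h(73,34)=(73*31+34)%997=303 -> [303]
  root=303
After append 51 (leaves=[73, 34, 51]):
  L0: [73, 34, 51]
  L1: h(73,34)=(73*31+34)%997=303 h(51,51)=(51*31+51)%997=635 -> [303, 635]
  L2: h(303,635)=(303*31+635)%997=58 -> [58]
  root=58
After append 11 (leaves=[73, 34, 51, 11]):
  L0: [73, 34, 51, 11]
  L1: h(73,34)=(73*31+34)%997=303 h(51,11)=(51*31+11)%997=595 -> [303, 595]
  L2: h(303,595)=(303*31+595)%997=18 -> [18]
  root=18
After append 78 (leaves=[73, 34, 51, 11, 78]):
  L0: [73, 34, 51, 11, 78]
  L1: h(73,34)=(73*31+34)%997=303 h(51,11)=(51*31+11)%997=595 h(78,78)=(78*31+78)%997=502 -> [303, 595, 502]
  L2: h(303,595)=(303*31+595)%997=18 h(502,502)=(502*31+502)%997=112 -> [18, 112]
  L3: h(18,112)=(18*31+112)%997=670 -> [670]
  root=670
After append 85 (leaves=[73, 34, 51, 11, 78, 85]):
  L0: [73, 34, 51, 11, 78, 85]
  L1: h(73,34)=(73*31+34)%997=303 h(51,11)=(51*31+11)%997=595 h(78,85)=(78*31+85)%997=509 -> [303, 595, 509]
  L2: h(303,595)=(303*31+595)%997=18 h(509,509)=(509*31+509)%997=336 -> [18, 336]
  L3: h(18,336)=(18*31+336)%997=894 -> [894]
  root=894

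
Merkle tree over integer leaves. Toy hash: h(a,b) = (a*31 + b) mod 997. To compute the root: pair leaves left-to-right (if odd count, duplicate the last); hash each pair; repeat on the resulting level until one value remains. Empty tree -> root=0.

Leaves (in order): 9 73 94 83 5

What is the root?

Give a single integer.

Answer: 610

Derivation:
L0: [9, 73, 94, 83, 5]
L1: h(9,73)=(9*31+73)%997=352 h(94,83)=(94*31+83)%997=6 h(5,5)=(5*31+5)%997=160 -> [352, 6, 160]
L2: h(352,6)=(352*31+6)%997=948 h(160,160)=(160*31+160)%997=135 -> [948, 135]
L3: h(948,135)=(948*31+135)%997=610 -> [610]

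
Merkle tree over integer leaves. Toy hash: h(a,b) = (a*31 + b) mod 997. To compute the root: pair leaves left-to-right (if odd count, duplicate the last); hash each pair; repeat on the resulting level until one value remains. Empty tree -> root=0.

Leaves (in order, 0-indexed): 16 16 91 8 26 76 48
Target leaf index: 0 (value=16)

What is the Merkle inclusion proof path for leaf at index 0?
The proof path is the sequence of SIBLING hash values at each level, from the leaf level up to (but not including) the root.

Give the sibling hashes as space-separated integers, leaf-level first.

L0 (leaves): [16, 16, 91, 8, 26, 76, 48], target index=0
L1: h(16,16)=(16*31+16)%997=512 [pair 0] h(91,8)=(91*31+8)%997=835 [pair 1] h(26,76)=(26*31+76)%997=882 [pair 2] h(48,48)=(48*31+48)%997=539 [pair 3] -> [512, 835, 882, 539]
  Sibling for proof at L0: 16
L2: h(512,835)=(512*31+835)%997=755 [pair 0] h(882,539)=(882*31+539)%997=962 [pair 1] -> [755, 962]
  Sibling for proof at L1: 835
L3: h(755,962)=(755*31+962)%997=439 [pair 0] -> [439]
  Sibling for proof at L2: 962
Root: 439
Proof path (sibling hashes from leaf to root): [16, 835, 962]

Answer: 16 835 962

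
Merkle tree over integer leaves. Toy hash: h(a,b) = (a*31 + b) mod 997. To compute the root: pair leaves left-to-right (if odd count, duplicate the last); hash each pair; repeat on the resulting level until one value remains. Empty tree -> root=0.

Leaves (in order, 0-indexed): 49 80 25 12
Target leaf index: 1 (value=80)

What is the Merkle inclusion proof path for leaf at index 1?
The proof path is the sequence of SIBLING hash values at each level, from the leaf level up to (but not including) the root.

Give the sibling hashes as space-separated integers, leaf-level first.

Answer: 49 787

Derivation:
L0 (leaves): [49, 80, 25, 12], target index=1
L1: h(49,80)=(49*31+80)%997=602 [pair 0] h(25,12)=(25*31+12)%997=787 [pair 1] -> [602, 787]
  Sibling for proof at L0: 49
L2: h(602,787)=(602*31+787)%997=506 [pair 0] -> [506]
  Sibling for proof at L1: 787
Root: 506
Proof path (sibling hashes from leaf to root): [49, 787]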